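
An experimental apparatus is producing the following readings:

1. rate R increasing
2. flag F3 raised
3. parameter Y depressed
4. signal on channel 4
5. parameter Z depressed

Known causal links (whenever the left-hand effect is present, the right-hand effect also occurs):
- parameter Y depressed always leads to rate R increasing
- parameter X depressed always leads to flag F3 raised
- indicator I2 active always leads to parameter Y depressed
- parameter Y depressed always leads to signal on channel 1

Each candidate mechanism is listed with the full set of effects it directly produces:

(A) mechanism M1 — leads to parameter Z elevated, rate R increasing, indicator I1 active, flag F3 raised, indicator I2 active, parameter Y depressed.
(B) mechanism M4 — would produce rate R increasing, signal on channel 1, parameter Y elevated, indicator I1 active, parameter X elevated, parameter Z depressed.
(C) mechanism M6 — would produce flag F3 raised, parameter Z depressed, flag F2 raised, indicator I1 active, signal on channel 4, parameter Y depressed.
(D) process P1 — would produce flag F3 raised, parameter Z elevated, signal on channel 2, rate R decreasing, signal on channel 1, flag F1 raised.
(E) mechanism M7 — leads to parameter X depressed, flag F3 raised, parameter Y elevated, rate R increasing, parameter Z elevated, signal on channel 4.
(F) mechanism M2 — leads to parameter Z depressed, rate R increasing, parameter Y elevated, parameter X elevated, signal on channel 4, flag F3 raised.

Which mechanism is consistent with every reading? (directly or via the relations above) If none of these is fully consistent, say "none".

Per-candidate check:
(A) mechanism M1 — rate R increasing +; flag F3 raised +; parameter Y depressed +; signal on channel 4 -; parameter Z depressed -
(B) mechanism M4 — rate R increasing +; flag F3 raised -; parameter Y depressed -; signal on channel 4 -; parameter Z depressed +
(C) mechanism M6 — accounts for every observation (rate R increasing via parameter Y depressed → rate R increasing)
(D) process P1 — rate R increasing -; flag F3 raised +; parameter Y depressed -; signal on channel 4 -; parameter Z depressed -
(E) mechanism M7 — rate R increasing +; flag F3 raised +; parameter Y depressed -; signal on channel 4 +; parameter Z depressed -
(F) mechanism M2 — fails on parameter Y depressed (predicts parameter Y elevated, not parameter Y depressed)
(C) alone accounts for all the evidence.

C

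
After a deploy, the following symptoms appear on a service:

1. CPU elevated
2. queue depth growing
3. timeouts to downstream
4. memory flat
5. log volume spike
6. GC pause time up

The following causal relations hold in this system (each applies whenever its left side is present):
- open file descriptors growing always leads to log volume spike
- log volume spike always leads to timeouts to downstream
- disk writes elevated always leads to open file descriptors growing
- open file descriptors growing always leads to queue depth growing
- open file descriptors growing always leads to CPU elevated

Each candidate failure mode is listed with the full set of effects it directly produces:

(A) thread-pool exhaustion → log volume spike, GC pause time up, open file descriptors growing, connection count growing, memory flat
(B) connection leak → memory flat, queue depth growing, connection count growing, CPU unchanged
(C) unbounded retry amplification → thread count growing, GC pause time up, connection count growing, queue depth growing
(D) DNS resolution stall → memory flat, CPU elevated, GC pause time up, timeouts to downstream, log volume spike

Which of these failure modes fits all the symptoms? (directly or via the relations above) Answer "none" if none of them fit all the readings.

A

Testing each hypothesis:
(A) thread-pool exhaustion — accounts for every observation (CPU elevated through open file descriptors growing → CPU elevated)
(B) connection leak — fails on CPU elevated, timeouts to downstream, log volume spike, GC pause time up (predicts CPU unchanged, not CPU elevated)
(C) unbounded retry amplification — CPU elevated -; queue depth growing +; timeouts to downstream -; memory flat -; log volume spike -; GC pause time up +
(D) DNS resolution stall — does not account for queue depth growing
Only (A) is consistent with every observation.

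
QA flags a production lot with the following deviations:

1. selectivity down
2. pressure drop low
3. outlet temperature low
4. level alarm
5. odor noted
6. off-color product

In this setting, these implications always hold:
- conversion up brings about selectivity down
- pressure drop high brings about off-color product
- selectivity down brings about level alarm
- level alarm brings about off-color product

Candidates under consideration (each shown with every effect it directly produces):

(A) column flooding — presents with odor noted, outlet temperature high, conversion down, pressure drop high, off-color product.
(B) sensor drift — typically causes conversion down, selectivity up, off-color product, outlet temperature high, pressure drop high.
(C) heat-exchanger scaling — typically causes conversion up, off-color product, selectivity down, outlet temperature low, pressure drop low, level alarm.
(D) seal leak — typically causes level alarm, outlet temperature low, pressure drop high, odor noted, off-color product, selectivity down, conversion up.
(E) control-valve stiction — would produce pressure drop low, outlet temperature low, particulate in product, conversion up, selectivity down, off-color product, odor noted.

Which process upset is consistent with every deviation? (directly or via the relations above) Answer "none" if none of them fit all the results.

E

Checking each candidate against the observations:
(A) column flooding — selectivity down -; pressure drop low -; outlet temperature low -; level alarm -; odor noted +; off-color product +
(B) sensor drift — fails on selectivity down, pressure drop low, outlet temperature low, level alarm, odor noted (predicts selectivity up, not selectivity down; predicts pressure drop high, not pressure drop low; predicts outlet temperature high, not outlet temperature low)
(C) heat-exchanger scaling — selectivity down +; pressure drop low +; outlet temperature low +; level alarm +; odor noted -; off-color product +
(D) seal leak — fails on pressure drop low (predicts pressure drop high, not pressure drop low)
(E) control-valve stiction — selectivity down +; pressure drop low +; outlet temperature low +; level alarm + (through selectivity down → level alarm); odor noted +; off-color product +
Only (E) is consistent with every observation.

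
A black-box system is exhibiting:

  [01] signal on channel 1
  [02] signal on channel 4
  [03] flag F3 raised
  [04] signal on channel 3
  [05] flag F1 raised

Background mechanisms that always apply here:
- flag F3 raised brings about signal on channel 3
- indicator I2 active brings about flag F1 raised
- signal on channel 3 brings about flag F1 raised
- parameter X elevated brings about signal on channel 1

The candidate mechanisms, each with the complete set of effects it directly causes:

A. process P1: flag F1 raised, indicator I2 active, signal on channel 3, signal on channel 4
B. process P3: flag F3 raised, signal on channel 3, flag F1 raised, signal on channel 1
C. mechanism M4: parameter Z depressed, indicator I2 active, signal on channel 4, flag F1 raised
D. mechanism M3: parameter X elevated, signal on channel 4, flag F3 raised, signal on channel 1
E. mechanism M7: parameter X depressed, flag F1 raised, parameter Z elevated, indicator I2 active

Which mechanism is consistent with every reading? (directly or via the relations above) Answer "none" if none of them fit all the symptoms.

For each candidate, compare predicted effects to what was observed:
(A) process P1 — does not account for signal on channel 1, flag F3 raised
(B) process P3 — does not account for signal on channel 4
(C) mechanism M4 — signal on channel 1 ✗; signal on channel 4 ✓; flag F3 raised ✗; signal on channel 3 ✗; flag F1 raised ✓
(D) mechanism M3 — accounts for every observation (signal on channel 3 via flag F3 raised → signal on channel 3)
(E) mechanism M7 — signal on channel 1 ✗; signal on channel 4 ✗; flag F3 raised ✗; signal on channel 3 ✗; flag F1 raised ✓
(D) is the only candidate with no mismatches.

D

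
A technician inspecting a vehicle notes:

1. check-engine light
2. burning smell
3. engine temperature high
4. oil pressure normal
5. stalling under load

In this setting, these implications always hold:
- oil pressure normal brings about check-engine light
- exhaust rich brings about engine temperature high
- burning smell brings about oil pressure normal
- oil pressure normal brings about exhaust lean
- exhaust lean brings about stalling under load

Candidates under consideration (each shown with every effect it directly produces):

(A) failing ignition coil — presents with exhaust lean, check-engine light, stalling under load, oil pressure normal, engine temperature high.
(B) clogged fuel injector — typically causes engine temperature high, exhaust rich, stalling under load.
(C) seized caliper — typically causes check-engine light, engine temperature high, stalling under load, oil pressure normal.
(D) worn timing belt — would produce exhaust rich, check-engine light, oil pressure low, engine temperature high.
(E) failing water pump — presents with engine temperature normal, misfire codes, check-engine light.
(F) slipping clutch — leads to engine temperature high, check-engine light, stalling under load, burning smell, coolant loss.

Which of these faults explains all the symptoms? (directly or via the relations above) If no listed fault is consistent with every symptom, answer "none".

F

Testing each hypothesis:
(A) failing ignition coil — does not account for burning smell
(B) clogged fuel injector — check-engine light -; burning smell -; engine temperature high +; oil pressure normal -; stalling under load +
(C) seized caliper — check-engine light +; burning smell -; engine temperature high +; oil pressure normal +; stalling under load +
(D) worn timing belt — check-engine light +; burning smell -; engine temperature high +; oil pressure normal -; stalling under load -
(E) failing water pump — check-engine light +; burning smell -; engine temperature high -; oil pressure normal -; stalling under load -
(F) slipping clutch — check-engine light +; burning smell +; engine temperature high +; oil pressure normal + (via burning smell → oil pressure normal); stalling under load +
(F) is the only candidate with no mismatches.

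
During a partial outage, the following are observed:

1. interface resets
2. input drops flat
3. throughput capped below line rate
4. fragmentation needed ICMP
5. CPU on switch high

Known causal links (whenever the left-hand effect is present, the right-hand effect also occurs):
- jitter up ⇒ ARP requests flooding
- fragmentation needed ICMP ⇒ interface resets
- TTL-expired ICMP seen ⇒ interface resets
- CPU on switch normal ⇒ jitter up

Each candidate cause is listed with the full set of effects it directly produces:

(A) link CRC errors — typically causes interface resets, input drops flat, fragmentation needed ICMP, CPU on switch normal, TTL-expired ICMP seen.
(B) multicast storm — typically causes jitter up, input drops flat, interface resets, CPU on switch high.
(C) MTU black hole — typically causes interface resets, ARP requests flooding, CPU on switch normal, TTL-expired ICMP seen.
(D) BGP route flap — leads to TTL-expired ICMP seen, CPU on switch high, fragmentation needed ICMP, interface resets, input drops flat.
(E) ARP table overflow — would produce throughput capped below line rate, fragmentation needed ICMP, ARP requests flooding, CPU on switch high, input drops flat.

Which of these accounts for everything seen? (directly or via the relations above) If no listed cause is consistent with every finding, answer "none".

For each candidate, compare predicted effects to what was observed:
(A) link CRC errors — fails on throughput capped below line rate, CPU on switch high (predicts CPU on switch normal, not CPU on switch high)
(B) multicast storm — does not account for throughput capped below line rate, fragmentation needed ICMP
(C) MTU black hole — fails on input drops flat, throughput capped below line rate, fragmentation needed ICMP, CPU on switch high (predicts CPU on switch normal, not CPU on switch high)
(D) BGP route flap — interface resets match; input drops flat match; throughput capped below line rate miss; fragmentation needed ICMP match; CPU on switch high match
(E) ARP table overflow — accounts for every observation (interface resets by fragmentation needed ICMP → interface resets)
Only (E) is consistent with every observation.

E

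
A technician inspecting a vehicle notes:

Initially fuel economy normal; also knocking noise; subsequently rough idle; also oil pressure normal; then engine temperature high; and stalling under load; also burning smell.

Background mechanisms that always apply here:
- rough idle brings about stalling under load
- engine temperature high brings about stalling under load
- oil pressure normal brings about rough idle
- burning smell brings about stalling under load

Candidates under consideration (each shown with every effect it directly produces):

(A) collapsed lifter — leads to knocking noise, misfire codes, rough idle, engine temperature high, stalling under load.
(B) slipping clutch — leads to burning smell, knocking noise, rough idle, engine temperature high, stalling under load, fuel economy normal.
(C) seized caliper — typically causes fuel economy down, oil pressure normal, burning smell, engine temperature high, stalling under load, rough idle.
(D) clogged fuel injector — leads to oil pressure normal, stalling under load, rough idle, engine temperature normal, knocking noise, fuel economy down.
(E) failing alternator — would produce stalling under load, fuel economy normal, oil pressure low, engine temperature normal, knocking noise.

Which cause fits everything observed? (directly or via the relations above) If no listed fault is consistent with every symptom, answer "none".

For each candidate, compare predicted effects to what was observed:
(A) collapsed lifter — fuel economy normal NO; knocking noise yes; rough idle yes; oil pressure normal NO; engine temperature high yes; stalling under load yes; burning smell NO
(B) slipping clutch — does not account for oil pressure normal
(C) seized caliper — fails on fuel economy normal, knocking noise (predicts fuel economy down, not fuel economy normal)
(D) clogged fuel injector — fuel economy normal NO; knocking noise yes; rough idle yes; oil pressure normal yes; engine temperature high NO; stalling under load yes; burning smell NO
(E) failing alternator — fuel economy normal yes; knocking noise yes; rough idle NO; oil pressure normal NO; engine temperature high NO; stalling under load yes; burning smell NO
Every candidate fails on at least one observation.

none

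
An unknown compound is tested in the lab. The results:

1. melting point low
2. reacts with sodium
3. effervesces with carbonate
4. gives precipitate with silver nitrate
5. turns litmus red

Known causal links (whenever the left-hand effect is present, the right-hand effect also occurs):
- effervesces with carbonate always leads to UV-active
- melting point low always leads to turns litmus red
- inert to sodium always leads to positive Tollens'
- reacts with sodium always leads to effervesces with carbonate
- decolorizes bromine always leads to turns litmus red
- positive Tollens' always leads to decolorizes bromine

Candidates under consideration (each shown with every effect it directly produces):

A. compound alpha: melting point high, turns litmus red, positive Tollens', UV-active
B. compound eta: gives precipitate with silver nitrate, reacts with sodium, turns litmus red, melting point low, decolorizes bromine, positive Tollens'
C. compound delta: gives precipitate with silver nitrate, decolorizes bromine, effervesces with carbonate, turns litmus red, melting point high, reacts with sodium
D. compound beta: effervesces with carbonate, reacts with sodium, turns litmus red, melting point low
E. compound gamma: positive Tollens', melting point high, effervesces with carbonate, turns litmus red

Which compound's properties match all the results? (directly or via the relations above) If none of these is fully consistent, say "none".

B

For each candidate, compare predicted effects to what was observed:
(A) compound alpha — fails on melting point low, reacts with sodium, effervesces with carbonate, gives precipitate with silver nitrate (predicts melting point high, not melting point low)
(B) compound eta — melting point low yes; reacts with sodium yes; effervesces with carbonate yes (via reacts with sodium → effervesces with carbonate); gives precipitate with silver nitrate yes; turns litmus red yes
(C) compound delta — melting point low NO; reacts with sodium yes; effervesces with carbonate yes; gives precipitate with silver nitrate yes; turns litmus red yes
(D) compound beta — does not account for gives precipitate with silver nitrate
(E) compound gamma — melting point low NO; reacts with sodium NO; effervesces with carbonate yes; gives precipitate with silver nitrate NO; turns litmus red yes
Only (B) is consistent with every observation.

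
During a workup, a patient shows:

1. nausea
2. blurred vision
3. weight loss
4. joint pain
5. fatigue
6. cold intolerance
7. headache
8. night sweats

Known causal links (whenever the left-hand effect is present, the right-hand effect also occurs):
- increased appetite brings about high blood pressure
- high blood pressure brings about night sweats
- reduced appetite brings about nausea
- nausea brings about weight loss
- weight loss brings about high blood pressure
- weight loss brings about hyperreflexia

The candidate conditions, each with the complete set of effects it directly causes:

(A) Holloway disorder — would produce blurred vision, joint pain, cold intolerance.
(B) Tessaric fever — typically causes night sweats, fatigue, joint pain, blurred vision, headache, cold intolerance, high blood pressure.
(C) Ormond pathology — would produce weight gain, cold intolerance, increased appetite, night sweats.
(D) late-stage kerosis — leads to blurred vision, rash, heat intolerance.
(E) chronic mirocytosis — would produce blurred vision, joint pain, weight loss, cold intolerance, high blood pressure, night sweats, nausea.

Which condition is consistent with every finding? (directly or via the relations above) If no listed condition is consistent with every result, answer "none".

Testing each hypothesis:
(A) Holloway disorder — does not account for nausea, weight loss, fatigue, headache, night sweats
(B) Tessaric fever — does not account for nausea, weight loss
(C) Ormond pathology — nausea -; blurred vision -; weight loss -; joint pain -; fatigue -; cold intolerance +; headache -; night sweats +
(D) late-stage kerosis — fails on nausea, weight loss, joint pain, fatigue, cold intolerance, headache, night sweats (predicts heat intolerance, not cold intolerance)
(E) chronic mirocytosis — does not account for fatigue, headache
None of the listed candidates fits everything.

none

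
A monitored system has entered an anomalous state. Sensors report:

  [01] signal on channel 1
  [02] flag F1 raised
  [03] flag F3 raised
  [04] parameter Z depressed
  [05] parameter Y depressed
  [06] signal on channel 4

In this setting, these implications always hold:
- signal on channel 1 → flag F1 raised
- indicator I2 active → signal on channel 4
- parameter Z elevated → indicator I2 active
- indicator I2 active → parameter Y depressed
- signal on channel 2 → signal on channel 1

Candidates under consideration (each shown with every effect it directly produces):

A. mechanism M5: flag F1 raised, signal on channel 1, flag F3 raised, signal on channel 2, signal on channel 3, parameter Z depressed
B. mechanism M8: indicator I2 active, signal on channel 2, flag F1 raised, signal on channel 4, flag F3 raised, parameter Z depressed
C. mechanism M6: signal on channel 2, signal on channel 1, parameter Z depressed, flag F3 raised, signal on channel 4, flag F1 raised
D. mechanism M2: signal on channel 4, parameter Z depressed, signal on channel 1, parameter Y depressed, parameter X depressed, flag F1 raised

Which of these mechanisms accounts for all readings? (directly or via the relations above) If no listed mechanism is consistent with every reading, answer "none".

B

Checking each candidate against the observations:
(A) mechanism M5 — signal on channel 1 match; flag F1 raised match; flag F3 raised match; parameter Z depressed match; parameter Y depressed miss; signal on channel 4 miss
(B) mechanism M8 — accounts for every observation (signal on channel 1 through signal on channel 2 → signal on channel 1)
(C) mechanism M6 — does not account for parameter Y depressed
(D) mechanism M2 — does not account for flag F3 raised
Only (B) is consistent with every observation.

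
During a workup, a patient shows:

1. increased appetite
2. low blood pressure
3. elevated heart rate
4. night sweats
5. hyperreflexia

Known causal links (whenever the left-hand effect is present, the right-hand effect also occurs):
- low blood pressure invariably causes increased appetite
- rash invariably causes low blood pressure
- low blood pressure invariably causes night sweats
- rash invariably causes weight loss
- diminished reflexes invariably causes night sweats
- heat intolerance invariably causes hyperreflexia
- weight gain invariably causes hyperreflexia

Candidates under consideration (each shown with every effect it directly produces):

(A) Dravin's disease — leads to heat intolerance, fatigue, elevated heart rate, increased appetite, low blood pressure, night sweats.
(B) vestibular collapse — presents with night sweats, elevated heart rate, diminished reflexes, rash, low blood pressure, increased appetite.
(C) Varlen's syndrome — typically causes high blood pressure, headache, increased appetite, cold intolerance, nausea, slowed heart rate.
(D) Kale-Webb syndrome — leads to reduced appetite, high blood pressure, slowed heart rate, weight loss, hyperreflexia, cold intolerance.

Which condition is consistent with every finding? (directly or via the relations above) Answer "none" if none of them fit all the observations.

Per-candidate check:
(A) Dravin's disease — increased appetite +; low blood pressure +; elevated heart rate +; night sweats +; hyperreflexia + (via heat intolerance → hyperreflexia)
(B) vestibular collapse — fails on hyperreflexia (predicts diminished reflexes, not hyperreflexia)
(C) Varlen's syndrome — increased appetite +; low blood pressure -; elevated heart rate -; night sweats -; hyperreflexia -
(D) Kale-Webb syndrome — fails on increased appetite, low blood pressure, elevated heart rate, night sweats (predicts reduced appetite, not increased appetite; predicts high blood pressure, not low blood pressure; predicts slowed heart rate, not elevated heart rate)
Only (A) is consistent with every observation.

A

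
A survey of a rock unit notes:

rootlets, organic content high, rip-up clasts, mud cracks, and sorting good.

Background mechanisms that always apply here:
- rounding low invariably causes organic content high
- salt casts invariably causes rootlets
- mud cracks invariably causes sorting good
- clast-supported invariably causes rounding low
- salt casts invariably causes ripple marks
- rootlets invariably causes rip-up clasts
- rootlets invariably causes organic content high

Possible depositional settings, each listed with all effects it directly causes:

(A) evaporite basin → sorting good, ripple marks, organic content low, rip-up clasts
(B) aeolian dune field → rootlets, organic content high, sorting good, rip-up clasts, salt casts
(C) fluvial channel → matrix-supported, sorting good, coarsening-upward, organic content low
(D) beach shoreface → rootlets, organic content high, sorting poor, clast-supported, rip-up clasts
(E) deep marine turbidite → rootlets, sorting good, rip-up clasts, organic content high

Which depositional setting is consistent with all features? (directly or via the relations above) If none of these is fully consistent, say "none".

Per-candidate check:
(A) evaporite basin — rootlets NO; organic content high NO; rip-up clasts yes; mud cracks NO; sorting good yes
(B) aeolian dune field — rootlets yes; organic content high yes; rip-up clasts yes; mud cracks NO; sorting good yes
(C) fluvial channel — rootlets NO; organic content high NO; rip-up clasts NO; mud cracks NO; sorting good yes
(D) beach shoreface — rootlets yes; organic content high yes; rip-up clasts yes; mud cracks NO; sorting good NO
(E) deep marine turbidite — does not account for mud cracks
None of the listed candidates fits everything.

none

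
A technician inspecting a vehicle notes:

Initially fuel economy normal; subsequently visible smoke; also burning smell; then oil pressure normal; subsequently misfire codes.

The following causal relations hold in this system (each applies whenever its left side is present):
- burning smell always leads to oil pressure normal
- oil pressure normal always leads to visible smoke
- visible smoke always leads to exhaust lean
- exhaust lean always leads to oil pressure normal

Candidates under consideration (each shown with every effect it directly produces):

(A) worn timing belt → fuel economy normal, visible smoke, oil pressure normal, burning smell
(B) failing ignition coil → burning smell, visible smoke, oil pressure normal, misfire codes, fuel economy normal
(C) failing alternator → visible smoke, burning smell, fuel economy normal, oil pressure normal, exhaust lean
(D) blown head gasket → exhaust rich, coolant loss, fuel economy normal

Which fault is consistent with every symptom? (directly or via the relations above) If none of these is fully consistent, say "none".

Testing each hypothesis:
(A) worn timing belt — does not account for misfire codes
(B) failing ignition coil — accounts for every observation
(C) failing alternator — fuel economy normal ✓; visible smoke ✓; burning smell ✓; oil pressure normal ✓; misfire codes ✗
(D) blown head gasket — does not account for visible smoke, burning smell, oil pressure normal, misfire codes
(B) is the only candidate with no mismatches.

B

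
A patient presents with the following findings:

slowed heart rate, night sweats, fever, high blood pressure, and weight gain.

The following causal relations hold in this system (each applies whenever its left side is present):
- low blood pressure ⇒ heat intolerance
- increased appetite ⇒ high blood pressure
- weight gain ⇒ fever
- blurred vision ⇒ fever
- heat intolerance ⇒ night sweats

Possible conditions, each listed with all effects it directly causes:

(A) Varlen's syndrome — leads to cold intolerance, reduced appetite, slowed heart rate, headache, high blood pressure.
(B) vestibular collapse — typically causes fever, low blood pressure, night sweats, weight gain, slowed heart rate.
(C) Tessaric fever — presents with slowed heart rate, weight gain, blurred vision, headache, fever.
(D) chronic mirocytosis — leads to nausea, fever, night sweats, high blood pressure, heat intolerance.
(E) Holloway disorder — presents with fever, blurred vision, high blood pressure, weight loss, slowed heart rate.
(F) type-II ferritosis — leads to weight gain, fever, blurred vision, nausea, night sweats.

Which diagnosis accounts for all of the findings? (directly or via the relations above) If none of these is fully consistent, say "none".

Per-candidate check:
(A) Varlen's syndrome — slowed heart rate yes; night sweats NO; fever NO; high blood pressure yes; weight gain NO
(B) vestibular collapse — slowed heart rate yes; night sweats yes; fever yes; high blood pressure NO; weight gain yes
(C) Tessaric fever — does not account for night sweats, high blood pressure
(D) chronic mirocytosis — does not account for slowed heart rate, weight gain
(E) Holloway disorder — fails on night sweats, weight gain (predicts weight loss, not weight gain)
(F) type-II ferritosis — slowed heart rate NO; night sweats yes; fever yes; high blood pressure NO; weight gain yes
None of the listed candidates fits everything.

none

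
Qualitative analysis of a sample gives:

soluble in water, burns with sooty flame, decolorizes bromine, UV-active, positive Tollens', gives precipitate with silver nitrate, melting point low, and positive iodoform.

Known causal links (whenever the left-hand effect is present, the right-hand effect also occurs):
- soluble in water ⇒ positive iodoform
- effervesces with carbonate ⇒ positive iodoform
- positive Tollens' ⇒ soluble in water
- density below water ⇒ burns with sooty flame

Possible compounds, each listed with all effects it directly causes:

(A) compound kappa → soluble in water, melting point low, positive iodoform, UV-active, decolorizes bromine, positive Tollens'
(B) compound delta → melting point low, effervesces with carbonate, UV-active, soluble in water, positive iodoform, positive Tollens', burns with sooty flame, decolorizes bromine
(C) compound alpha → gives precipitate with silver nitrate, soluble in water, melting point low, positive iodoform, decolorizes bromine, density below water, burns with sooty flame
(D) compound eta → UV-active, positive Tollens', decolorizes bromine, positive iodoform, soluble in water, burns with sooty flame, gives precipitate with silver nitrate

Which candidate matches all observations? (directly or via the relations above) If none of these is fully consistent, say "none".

For each candidate, compare predicted effects to what was observed:
(A) compound kappa — soluble in water +; burns with sooty flame -; decolorizes bromine +; UV-active +; positive Tollens' +; gives precipitate with silver nitrate -; melting point low +; positive iodoform +
(B) compound delta — soluble in water +; burns with sooty flame +; decolorizes bromine +; UV-active +; positive Tollens' +; gives precipitate with silver nitrate -; melting point low +; positive iodoform +
(C) compound alpha — soluble in water +; burns with sooty flame +; decolorizes bromine +; UV-active -; positive Tollens' -; gives precipitate with silver nitrate +; melting point low +; positive iodoform +
(D) compound eta — does not account for melting point low
None of the listed candidates fits everything.

none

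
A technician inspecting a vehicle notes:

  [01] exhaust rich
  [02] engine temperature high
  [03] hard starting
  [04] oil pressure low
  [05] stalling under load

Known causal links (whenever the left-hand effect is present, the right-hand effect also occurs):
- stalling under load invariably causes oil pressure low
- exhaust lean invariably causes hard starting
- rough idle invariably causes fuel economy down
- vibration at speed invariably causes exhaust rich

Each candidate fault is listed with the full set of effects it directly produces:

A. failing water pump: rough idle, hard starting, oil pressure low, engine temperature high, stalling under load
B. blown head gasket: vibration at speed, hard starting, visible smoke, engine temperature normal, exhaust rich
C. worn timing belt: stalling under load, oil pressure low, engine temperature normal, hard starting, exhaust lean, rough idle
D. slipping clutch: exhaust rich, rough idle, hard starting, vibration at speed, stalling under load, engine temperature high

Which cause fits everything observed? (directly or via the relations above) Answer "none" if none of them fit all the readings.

Testing each hypothesis:
(A) failing water pump — exhaust rich -; engine temperature high +; hard starting +; oil pressure low +; stalling under load +
(B) blown head gasket — exhaust rich +; engine temperature high -; hard starting +; oil pressure low -; stalling under load -
(C) worn timing belt — fails on exhaust rich, engine temperature high (predicts exhaust lean, not exhaust rich; predicts engine temperature normal, not engine temperature high)
(D) slipping clutch — accounts for every observation (oil pressure low by stalling under load → oil pressure low)
(D) is the only candidate with no mismatches.

D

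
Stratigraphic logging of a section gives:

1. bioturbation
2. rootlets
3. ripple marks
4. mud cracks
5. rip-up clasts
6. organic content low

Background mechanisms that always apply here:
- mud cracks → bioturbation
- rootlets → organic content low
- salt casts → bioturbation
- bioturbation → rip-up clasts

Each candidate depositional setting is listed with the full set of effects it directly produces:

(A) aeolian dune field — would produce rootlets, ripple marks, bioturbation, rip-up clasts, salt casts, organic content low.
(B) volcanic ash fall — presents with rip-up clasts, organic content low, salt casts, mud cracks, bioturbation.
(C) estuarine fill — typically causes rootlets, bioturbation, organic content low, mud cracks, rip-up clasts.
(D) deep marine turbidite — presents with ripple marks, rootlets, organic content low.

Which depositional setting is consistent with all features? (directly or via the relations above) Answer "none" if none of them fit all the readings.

Checking each candidate against the observations:
(A) aeolian dune field — does not account for mud cracks
(B) volcanic ash fall — does not account for rootlets, ripple marks
(C) estuarine fill — does not account for ripple marks
(D) deep marine turbidite — bioturbation miss; rootlets match; ripple marks match; mud cracks miss; rip-up clasts miss; organic content low match
None of the listed candidates fits everything.

none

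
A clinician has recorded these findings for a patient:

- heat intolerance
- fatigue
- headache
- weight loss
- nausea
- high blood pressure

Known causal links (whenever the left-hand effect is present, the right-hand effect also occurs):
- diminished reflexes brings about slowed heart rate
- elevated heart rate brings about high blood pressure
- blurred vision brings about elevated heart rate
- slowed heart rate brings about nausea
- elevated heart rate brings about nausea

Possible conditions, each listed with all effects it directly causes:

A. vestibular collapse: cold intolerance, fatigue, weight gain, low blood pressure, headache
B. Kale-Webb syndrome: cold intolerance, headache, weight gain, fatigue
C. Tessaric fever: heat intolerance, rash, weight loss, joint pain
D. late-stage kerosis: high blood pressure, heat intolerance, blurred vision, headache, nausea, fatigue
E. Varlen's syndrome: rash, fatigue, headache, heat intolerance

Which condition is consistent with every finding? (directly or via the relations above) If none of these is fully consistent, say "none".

For each candidate, compare predicted effects to what was observed:
(A) vestibular collapse — fails on heat intolerance, weight loss, nausea, high blood pressure (predicts cold intolerance, not heat intolerance; predicts weight gain, not weight loss; predicts low blood pressure, not high blood pressure)
(B) Kale-Webb syndrome — fails on heat intolerance, weight loss, nausea, high blood pressure (predicts cold intolerance, not heat intolerance; predicts weight gain, not weight loss)
(C) Tessaric fever — heat intolerance ✓; fatigue ✗; headache ✗; weight loss ✓; nausea ✗; high blood pressure ✗
(D) late-stage kerosis — heat intolerance ✓; fatigue ✓; headache ✓; weight loss ✗; nausea ✓; high blood pressure ✓
(E) Varlen's syndrome — does not account for weight loss, nausea, high blood pressure
No candidate is consistent with all observations.

none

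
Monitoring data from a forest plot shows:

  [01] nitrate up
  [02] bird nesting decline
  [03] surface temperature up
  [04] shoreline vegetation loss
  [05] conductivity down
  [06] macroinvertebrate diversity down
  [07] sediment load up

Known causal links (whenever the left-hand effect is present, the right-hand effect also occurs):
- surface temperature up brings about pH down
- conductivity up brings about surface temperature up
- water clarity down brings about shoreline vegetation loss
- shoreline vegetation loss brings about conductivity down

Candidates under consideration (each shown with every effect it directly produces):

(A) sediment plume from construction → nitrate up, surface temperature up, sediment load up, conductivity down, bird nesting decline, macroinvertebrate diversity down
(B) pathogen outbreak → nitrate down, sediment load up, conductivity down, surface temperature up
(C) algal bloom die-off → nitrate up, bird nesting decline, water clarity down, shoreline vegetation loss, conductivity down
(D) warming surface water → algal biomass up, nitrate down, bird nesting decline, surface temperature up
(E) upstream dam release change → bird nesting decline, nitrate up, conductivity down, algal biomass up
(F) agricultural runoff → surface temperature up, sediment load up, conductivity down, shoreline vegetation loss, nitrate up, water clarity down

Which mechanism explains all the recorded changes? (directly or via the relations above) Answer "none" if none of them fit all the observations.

Testing each hypothesis:
(A) sediment plume from construction — nitrate up +; bird nesting decline +; surface temperature up +; shoreline vegetation loss -; conductivity down +; macroinvertebrate diversity down +; sediment load up +
(B) pathogen outbreak — nitrate up -; bird nesting decline -; surface temperature up +; shoreline vegetation loss -; conductivity down +; macroinvertebrate diversity down -; sediment load up +
(C) algal bloom die-off — nitrate up +; bird nesting decline +; surface temperature up -; shoreline vegetation loss +; conductivity down +; macroinvertebrate diversity down -; sediment load up -
(D) warming surface water — nitrate up -; bird nesting decline +; surface temperature up +; shoreline vegetation loss -; conductivity down -; macroinvertebrate diversity down -; sediment load up -
(E) upstream dam release change — nitrate up +; bird nesting decline +; surface temperature up -; shoreline vegetation loss -; conductivity down +; macroinvertebrate diversity down -; sediment load up -
(F) agricultural runoff — does not account for bird nesting decline, macroinvertebrate diversity down
None of the listed candidates fits everything.

none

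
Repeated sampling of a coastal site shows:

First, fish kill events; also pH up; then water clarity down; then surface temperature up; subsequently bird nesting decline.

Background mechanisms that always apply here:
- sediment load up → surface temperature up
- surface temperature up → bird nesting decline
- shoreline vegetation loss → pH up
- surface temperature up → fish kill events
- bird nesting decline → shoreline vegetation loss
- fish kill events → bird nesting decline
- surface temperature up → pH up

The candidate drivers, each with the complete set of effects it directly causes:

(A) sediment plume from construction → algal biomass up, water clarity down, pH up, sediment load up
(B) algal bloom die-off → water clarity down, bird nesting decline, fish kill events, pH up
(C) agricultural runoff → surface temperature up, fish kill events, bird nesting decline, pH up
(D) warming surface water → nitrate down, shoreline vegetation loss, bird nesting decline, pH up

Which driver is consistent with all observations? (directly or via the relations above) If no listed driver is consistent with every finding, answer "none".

A

For each candidate, compare predicted effects to what was observed:
(A) sediment plume from construction — accounts for every observation (fish kill events by sediment load up → surface temperature up → fish kill events)
(B) algal bloom die-off — fish kill events yes; pH up yes; water clarity down yes; surface temperature up NO; bird nesting decline yes
(C) agricultural runoff — fish kill events yes; pH up yes; water clarity down NO; surface temperature up yes; bird nesting decline yes
(D) warming surface water — fish kill events NO; pH up yes; water clarity down NO; surface temperature up NO; bird nesting decline yes
(A) is the only candidate with no mismatches.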